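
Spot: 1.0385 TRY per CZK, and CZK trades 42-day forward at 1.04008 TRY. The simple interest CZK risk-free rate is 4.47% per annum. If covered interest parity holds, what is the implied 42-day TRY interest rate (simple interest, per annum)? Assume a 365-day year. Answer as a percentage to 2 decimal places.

T = 42/365 years.
By CIP, F/S equals the TRY-to-CZK growth ratio: 1.04008/1.0385 = 1.0015214.
CZK growth factor: 1 + 0.0447×42/365 = 1.0051436.
So the TRY growth factor = 1.0066728.
(1.0066728 − 1)/T = 0.057990, i.e. 5.80%.

5.80%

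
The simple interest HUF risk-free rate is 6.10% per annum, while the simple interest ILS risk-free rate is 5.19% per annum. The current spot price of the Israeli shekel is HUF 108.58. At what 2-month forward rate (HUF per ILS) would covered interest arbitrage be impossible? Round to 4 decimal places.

108.7433

T = 2/12 years.
Growth of 1 HUF over T: 1 + 0.0610×2/12 = 1.010166667.
ILS growth factor: 1 + 0.0519×2/12 = 1.008650.
Forward (HUF per ILS) = 108.58 × 1.010166667 / 1.008650 = 108.743267.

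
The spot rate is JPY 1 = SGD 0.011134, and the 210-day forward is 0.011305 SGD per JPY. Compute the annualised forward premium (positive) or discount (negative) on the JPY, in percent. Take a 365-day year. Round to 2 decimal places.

T = 210/365 years.
Period premium: (0.011305 − 0.011134)/0.011134 = 0.0153584.
Annualise by dividing by T: 0.0153584 / (210/365) = 0.026694 → 2.67%.

+2.67%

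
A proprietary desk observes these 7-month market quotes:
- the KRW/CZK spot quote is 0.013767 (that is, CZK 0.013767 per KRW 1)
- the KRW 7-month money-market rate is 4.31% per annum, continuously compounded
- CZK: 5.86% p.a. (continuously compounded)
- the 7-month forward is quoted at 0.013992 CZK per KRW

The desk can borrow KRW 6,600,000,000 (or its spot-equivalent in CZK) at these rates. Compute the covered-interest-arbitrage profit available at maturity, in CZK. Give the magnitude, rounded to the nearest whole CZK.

T = 7/12 years.
Invest the KRW and cover forward: 6,600,000,000 × 1.0254603838 × 0.013992 = CZK 94,698,395.15.
Convert at spot and invest in CZK: 6,600,000,000 × 0.013767 × 1.034774298 = CZK 94,021,869.22.
The quoted forward overvalues KRW, so borrow CZK, buy KRW at spot, deposit the KRW at 4.31%, and sell the proceeds forward at 0.013992.
Arbitrage profit = |94,698,395.15 − 94,021,869.22| = CZK 676,526.

CZK 676,526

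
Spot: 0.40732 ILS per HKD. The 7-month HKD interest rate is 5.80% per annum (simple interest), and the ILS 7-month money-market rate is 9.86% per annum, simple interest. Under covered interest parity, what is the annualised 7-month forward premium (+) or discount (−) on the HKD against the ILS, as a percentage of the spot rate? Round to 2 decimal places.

T = 7/12 years.
F = S · g_ILS/g_HKD = 0.40732 × 1.0575167/1.0338333 = 0.41665102.
(F − S)/S ÷ T = (0.41665102 − 0.40732)/0.40732/(7/12) = 0.039271 → 3.93%.

+3.93%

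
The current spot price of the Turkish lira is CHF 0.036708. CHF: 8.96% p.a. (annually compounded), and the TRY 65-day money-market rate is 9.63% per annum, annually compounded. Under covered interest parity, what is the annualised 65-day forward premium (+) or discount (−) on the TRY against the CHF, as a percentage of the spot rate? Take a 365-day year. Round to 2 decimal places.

T = 65/365 years.
No-arbitrage forward: 0.036708 × 1.0153987 / 1.0165078 = 0.036667948 CHF/TRY.
(F − S)/S ÷ T = (0.036667948 − 0.036708)/0.036708/(65/365) = -0.006127 → -0.61%.

-0.61%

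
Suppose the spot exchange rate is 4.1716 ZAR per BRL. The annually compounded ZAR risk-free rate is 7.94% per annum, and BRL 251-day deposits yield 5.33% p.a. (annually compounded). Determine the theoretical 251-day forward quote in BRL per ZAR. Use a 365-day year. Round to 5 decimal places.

0.23571

T = 251/365 years.
ZAR growth factor: (1 + 0.0794)^(251/365) = 1.0539466.
Growth of 1 BRL over T: (1 + 0.0533)^(251/365) = 1.0363547.
CIP: F = S · (grow ZAR)/(grow BRL) = 4.1716 × 1.0539466/1.0363547 = 4.242412 ZAR per BRL.
Invert for BRL per ZAR: 1 / 4.242412 = 0.23571.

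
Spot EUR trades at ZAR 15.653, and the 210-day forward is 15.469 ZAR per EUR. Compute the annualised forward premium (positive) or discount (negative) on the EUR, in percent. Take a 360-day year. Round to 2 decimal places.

T = 210/360 years.
Period premium: (15.469 − 15.653)/15.653 = -0.0117549.
Per annum: -0.0117549 / (210/360) = -0.020151 = -2.02%.

-2.02%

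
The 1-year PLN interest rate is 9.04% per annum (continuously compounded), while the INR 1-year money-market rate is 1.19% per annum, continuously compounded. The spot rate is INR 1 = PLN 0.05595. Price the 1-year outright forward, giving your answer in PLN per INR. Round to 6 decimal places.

T = 1 year.
Growth of 1 PLN over T: e^(0.0904×1) = 1.094612.
Growth of 1 INR over T: e^(0.0119×1) = 1.0119711.
Forward (PLN per INR) = 0.05595 × 1.094612 / 1.0119711 = 0.06051906.

0.060519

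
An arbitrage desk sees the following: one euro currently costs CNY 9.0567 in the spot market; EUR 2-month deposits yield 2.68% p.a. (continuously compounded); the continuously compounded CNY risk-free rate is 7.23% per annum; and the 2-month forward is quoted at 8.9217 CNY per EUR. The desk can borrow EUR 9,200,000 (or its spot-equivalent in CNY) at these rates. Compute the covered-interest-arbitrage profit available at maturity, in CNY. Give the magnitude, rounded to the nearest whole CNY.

T = 2/12 years.
Keep in EUR, deliver into the forward: 9,200,000·1.0044766571·8.9217 = CNY 82,447,082.40.
Swap to CNY now, deposit: 9,200,000·9.0567·1.0121228937 = CNY 84,331,739.38.
The quoted forward undervalues EUR, so borrow EUR, convert to CNY at spot, deposit the CNY at 7.23%, and buy EUR forward at 8.9217 to cover the loan.
The gap between the two covered legs is CNY 1,884,657.

CNY 1,884,657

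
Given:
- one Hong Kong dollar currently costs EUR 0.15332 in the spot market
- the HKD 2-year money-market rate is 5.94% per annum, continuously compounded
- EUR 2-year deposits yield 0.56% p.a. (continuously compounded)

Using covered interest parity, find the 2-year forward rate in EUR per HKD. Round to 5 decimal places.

0.13768

T = 2 years.
Growth of 1 EUR over T: e^(0.0056×2) = 1.011263.
HKD growth factor: e^(0.0594×2) = 1.1261447.
CIP: F = S · (grow EUR)/(grow HKD) = 0.15332 × 1.011263/1.1261447 = 0.1376793 EUR per HKD.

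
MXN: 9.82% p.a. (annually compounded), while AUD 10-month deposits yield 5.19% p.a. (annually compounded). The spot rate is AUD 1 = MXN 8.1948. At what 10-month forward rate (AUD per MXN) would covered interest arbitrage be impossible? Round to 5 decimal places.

T = 10/12 years.
Growth of 1 MXN over T: (1 + 0.0982)^(10/12) = 1.081188.
Growth of 1 AUD over T: (1 + 0.0519)^(10/12) = 1.0430666.
CIP: F = S · (grow MXN)/(grow AUD) = 8.1948 × 1.081188/1.0430666 = 8.494299 MXN per AUD.
Quoted the other way: 1/8.494299 = 0.11773 AUD per MXN.

0.11773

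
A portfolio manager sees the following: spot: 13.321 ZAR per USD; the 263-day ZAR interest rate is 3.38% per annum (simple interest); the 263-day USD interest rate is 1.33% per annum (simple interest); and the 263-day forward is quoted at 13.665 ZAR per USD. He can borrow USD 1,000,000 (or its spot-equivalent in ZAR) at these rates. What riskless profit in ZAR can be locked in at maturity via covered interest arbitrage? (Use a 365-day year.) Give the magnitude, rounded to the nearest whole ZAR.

T = 263/365 years.
Keep in USD, deliver into the forward: 1,000,000·1.0095832877·13.665 = ZAR 13,795,955.63.
Swap to ZAR now, deposit: 1,000,000·13.321·1.0243545205 = ZAR 13,645,426.57.
The quoted forward overvalues USD, so borrow ZAR, buy USD at spot, deposit the USD at 1.33%, and sell the proceeds forward at 13.665.
The gap between the two covered legs is ZAR 150,529.

ZAR 150,529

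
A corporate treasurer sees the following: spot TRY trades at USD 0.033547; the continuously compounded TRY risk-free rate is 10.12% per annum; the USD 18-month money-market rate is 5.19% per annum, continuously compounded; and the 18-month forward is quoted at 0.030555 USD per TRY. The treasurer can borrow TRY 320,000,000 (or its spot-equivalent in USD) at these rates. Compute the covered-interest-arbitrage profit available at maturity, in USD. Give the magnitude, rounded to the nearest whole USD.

USD 223,737

T = 18/12 years.
Keep in TRY, deliver into the forward: 320,000,000·1.1639274277·0.030555 = USD 11,380,416.82.
Swap to USD now, deposit: 320,000,000·0.033547·1.0809605024 = USD 11,604,154.23.
The quoted forward undervalues TRY, so borrow TRY, convert to USD at spot, deposit the USD at 5.19%, and buy TRY forward at 0.030555 to cover the loan.
Profit = 11,604,154.23 − 11,380,416.82 = USD 223,737.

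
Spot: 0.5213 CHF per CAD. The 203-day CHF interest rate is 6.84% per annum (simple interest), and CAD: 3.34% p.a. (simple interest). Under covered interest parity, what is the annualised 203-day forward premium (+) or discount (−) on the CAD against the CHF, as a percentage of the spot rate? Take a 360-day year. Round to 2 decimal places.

T = 203/360 years.
F = S · g_CHF/g_CAD = 0.5213 × 1.038570/1.0188339 = 0.5313982.
(F − S)/S ÷ T = (0.5313982 − 0.5213)/0.5213/(203/360) = 0.034353 → 3.44%.

+3.44%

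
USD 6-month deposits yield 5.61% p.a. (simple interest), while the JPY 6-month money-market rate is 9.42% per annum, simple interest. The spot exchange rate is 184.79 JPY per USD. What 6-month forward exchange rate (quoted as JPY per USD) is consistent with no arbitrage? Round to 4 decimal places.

188.2142

T = 6/12 years.
JPY accumulates by 1 + 0.0942×6/12 = 1.047100.
USD growth factor: 1 + 0.0561×6/12 = 1.028050.
Forward (JPY per USD) = 184.79 × 1.047100 / 1.028050 = 188.214201.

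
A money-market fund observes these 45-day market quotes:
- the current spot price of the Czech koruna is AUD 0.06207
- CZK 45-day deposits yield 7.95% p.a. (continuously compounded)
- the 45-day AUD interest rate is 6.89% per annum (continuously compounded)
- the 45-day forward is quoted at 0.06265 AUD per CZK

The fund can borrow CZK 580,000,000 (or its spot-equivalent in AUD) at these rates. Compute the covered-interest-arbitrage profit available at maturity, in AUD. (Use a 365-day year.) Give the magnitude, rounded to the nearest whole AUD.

T = 45/365 years.
Keep in CZK, deliver into the forward: 580,000,000·1.0098495606·0.06265 = AUD 36,694,903.48.
Swap to AUD now, deposit: 580,000,000·0.06207·1.0085307014 = AUD 36,307,710.37.
The quoted forward overvalues CZK, so borrow AUD, buy CZK at spot, deposit the CZK at 7.95%, and sell the proceeds forward at 0.06265.
Arbitrage profit = |36,694,903.48 − 36,307,710.37| = AUD 387,193.

AUD 387,193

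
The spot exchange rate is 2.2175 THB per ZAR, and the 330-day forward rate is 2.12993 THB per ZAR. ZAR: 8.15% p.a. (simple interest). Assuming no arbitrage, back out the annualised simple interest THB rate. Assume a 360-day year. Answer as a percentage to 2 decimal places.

3.52%

T = 330/360 years.
By CIP, F/S equals the THB-to-ZAR growth ratio: 2.12993/2.2175 = 0.9605096.
ZAR growth factor: 1 + 0.0815×330/360 = 1.0747083.
So the THB growth factor = 1.0322676.
r = (1.0322676 − 1)/(330/360) = 0.035201 → 3.52%.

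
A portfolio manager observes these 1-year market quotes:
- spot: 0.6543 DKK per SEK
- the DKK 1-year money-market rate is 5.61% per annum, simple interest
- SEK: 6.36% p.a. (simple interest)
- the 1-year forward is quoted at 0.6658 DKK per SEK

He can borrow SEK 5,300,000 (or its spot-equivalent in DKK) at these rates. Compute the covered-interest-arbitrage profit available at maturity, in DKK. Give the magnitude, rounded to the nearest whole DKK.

T = 1 year.
Invest the SEK and cover forward: 5,300,000 × 1.063600 × 0.6658 = DKK 3,753,167.86.
Convert at spot and invest in DKK: 5,300,000 × 0.6543 × 1.056100 = DKK 3,662,333.02.
The quoted forward overvalues SEK, so borrow DKK, buy SEK at spot, deposit the SEK at 6.36%, and sell the proceeds forward at 0.6658.
The gap between the two covered legs is DKK 90,835.

DKK 90,835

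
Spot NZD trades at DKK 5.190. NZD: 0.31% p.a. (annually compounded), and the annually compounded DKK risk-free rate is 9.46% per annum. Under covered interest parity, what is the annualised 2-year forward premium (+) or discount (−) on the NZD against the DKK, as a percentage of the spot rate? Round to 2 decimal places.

T = 2 years.
F = S · g_DKK/g_NZD = 5.19 × 1.1981492/1.0062096 = 6.180019.
(F − S)/S ÷ T = (6.180019 − 5.19)/5.19/2 = 0.095378 → 9.54%.

+9.54%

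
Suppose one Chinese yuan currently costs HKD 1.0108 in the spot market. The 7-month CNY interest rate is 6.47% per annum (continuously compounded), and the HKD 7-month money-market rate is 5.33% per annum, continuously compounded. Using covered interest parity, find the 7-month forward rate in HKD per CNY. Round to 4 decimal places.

T = 7/12 years.
Growth of 1 HKD over T: e^(0.0533×7/12) = 1.0315801.
CNY growth factor: e^(0.0647×7/12) = 1.0384629.
So F = 1.0108 × 1.0315801 / 1.0384629 = 1.004101 (HKD/CNY).

1.0041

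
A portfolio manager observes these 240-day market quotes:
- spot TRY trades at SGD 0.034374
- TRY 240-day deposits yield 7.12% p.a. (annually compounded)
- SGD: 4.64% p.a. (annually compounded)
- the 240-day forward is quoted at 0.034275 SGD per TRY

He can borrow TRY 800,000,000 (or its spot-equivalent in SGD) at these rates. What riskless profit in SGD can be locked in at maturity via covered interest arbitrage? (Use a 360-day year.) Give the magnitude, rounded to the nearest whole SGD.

SGD 363,165

T = 240/360 years.
Keep in TRY, deliver into the forward: 800,000,000·1.0469205131·0.034275 = SGD 28,706,560.47.
Swap to SGD now, deposit: 800,000,000·0.034374·1.0306989192 = SGD 28,343,395.72.
The quoted forward overvalues TRY, so borrow SGD, buy TRY at spot, deposit the TRY at 7.12%, and sell the proceeds forward at 0.034275.
Profit = 28,706,560.47 − 28,343,395.72 = SGD 363,165.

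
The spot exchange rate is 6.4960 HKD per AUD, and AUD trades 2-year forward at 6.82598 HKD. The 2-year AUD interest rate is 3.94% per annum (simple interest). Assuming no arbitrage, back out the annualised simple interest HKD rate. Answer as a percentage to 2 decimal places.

6.68%

T = 2 years.
F/S = 6.82598/6.496 = 1.0507974 = (growth of HKD) / (growth of AUD).
The AUD side grows by 1 + 0.0394×2 = 1.078800.
Hence g_HKD = 1.1336002.
r = (1.1336002 − 1)/2 = 0.066800 → 6.68%.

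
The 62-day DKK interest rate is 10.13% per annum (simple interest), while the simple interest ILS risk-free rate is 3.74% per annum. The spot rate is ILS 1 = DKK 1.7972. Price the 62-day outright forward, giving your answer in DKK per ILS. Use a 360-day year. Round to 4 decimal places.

1.8169

T = 62/360 years.
DKK growth factor: 1 + 0.1013×62/360 = 1.0174461.
Growth of 1 ILS over T: 1 + 0.0374×62/360 = 1.0064411.
CIP: F = S · (grow DKK)/(grow ILS) = 1.7972 × 1.0174461/1.0064411 = 1.816852 DKK per ILS.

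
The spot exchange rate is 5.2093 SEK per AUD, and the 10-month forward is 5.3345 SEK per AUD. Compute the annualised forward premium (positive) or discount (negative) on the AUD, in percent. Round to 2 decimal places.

+2.88%

T = 10/12 years.
(F − S)/S = (5.3345 − 5.2093)/5.2093 = 0.0240339.
Per annum: 0.0240339 / (10/12) = 0.028841 = 2.88%.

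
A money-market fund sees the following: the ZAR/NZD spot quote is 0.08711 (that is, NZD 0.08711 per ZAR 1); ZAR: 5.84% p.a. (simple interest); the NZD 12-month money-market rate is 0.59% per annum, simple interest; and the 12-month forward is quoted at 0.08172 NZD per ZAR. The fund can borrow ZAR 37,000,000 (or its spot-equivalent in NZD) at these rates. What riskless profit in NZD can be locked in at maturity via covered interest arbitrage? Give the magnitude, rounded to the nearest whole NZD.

T = 1 year.
Keep in ZAR, deliver into the forward: 37,000,000·1.058400·0.08172 = NZD 3,200,220.58.
Swap to NZD now, deposit: 37,000,000·0.08711·1.005900 = NZD 3,242,086.11.
The quoted forward undervalues ZAR, so borrow ZAR, convert to NZD at spot, deposit the NZD at 0.59%, and buy ZAR forward at 0.08172 to cover the loan.
Arbitrage profit = |3,200,220.58 − 3,242,086.11| = NZD 41,866.

NZD 41,866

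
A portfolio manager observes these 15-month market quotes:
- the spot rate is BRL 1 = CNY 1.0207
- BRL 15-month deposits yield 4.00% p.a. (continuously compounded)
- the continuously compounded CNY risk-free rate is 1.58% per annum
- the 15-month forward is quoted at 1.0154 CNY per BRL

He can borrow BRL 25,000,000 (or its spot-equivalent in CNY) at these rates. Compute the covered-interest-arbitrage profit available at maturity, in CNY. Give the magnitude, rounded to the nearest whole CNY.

CNY 660,037

T = 15/12 years.
Route A — deposit BRL, sell forward: 25,000,000 × 1.0512710964 × 1.0154 = CNY 26,686,516.78.
Route B — convert at spot, deposit CNY: 25,000,000 × 1.0207 × 1.0199463216 = CNY 26,026,480.26.
The quoted forward overvalues BRL, so borrow CNY, buy BRL at spot, deposit the BRL at 4.00%, and sell the proceeds forward at 1.0154.
Profit = 26,686,516.78 − 26,026,480.26 = CNY 660,037.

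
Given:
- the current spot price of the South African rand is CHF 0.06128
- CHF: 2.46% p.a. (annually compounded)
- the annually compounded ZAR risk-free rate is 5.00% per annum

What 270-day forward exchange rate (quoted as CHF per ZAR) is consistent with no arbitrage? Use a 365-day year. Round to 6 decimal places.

0.060180

T = 270/365 years.
CHF accumulates by (1 + 0.0246)^(270/365) = 1.0181396.
ZAR accumulates by (1 + 0.0500)^(270/365) = 1.0367506.
CIP: F = S · (grow CHF)/(grow ZAR) = 0.06128 × 1.0181396/1.0367506 = 0.06017995 CHF per ZAR.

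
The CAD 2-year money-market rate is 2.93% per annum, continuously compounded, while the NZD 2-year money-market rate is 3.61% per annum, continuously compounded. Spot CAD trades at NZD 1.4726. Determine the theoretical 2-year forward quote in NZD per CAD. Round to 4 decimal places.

1.4928

T = 2 years.
NZD accumulates by e^(0.0361×2) = 1.0748703.
Growth of 1 CAD over T: e^(0.0293×2) = 1.060351.
Forward (NZD per CAD) = 1.4726 × 1.0748703 / 1.060351 = 1.492764.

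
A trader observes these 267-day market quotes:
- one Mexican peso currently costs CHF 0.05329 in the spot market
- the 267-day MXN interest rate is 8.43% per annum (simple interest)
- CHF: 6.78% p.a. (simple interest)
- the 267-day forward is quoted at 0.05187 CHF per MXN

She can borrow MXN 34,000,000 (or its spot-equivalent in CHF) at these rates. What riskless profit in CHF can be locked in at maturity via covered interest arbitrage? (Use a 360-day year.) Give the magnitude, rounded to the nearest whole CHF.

T = 267/360 years.
Route A — deposit MXN, sell forward: 34,000,000 × 1.0625225 × 0.05187 = CHF 1,873,843.43.
Route B — convert at spot, deposit CHF: 34,000,000 × 0.05329 × 1.050285 = CHF 1,902,969.38.
The quoted forward undervalues MXN, so borrow MXN, convert to CHF at spot, deposit the CHF at 6.78%, and buy MXN forward at 0.05187 to cover the loan.
The gap between the two covered legs is CHF 29,126.

CHF 29,126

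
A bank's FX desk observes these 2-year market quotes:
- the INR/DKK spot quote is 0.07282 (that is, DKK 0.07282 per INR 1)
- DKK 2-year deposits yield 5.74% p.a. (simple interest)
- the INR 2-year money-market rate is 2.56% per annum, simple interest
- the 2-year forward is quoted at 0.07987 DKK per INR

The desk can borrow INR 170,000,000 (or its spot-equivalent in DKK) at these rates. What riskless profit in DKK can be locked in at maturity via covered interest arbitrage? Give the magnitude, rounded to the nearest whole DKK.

DKK 472,533

T = 2 years.
Invest the INR and cover forward: 170,000,000 × 1.051200 × 0.07987 = DKK 14,273,088.48.
Convert at spot and invest in DKK: 170,000,000 × 0.07282 × 1.114800 = DKK 13,800,555.12.
The quoted forward overvalues INR, so borrow DKK, buy INR at spot, deposit the INR at 2.56%, and sell the proceeds forward at 0.07987.
The gap between the two covered legs is DKK 472,533.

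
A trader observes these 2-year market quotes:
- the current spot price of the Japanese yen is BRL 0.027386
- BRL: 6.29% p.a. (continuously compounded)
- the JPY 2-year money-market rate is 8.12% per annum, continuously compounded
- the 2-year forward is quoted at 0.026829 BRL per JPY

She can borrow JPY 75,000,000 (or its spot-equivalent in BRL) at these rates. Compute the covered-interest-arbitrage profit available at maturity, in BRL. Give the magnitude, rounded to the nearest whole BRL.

T = 2 years.
Invest the JPY and cover forward: 75,000,000 × 1.176330679 × 0.026829 = BRL 2,366,983.18.
Convert at spot and invest in BRL: 75,000,000 × 0.027386 × 1.134055335 = BRL 2,329,292.96.
The quoted forward overvalues JPY, so borrow BRL, buy JPY at spot, deposit the JPY at 8.12%, and sell the proceeds forward at 0.026829.
Profit = 2,366,983.18 − 2,329,292.96 = BRL 37,690.

BRL 37,690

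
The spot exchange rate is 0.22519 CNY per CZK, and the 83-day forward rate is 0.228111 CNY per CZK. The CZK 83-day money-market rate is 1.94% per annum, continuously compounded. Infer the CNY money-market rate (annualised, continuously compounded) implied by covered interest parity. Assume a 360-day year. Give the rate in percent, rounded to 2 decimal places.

7.53%

T = 83/360 years.
By CIP, F/S equals the CNY-to-CZK growth ratio: 0.228111/0.22519 = 1.0129713.
The CZK side grows by e^(0.0194×83/360) = 1.0044828.
Hence g_CNY = 1.0175122.
Take logs: ln 1.0175122 / (83/360) = 0.075299, so 7.53%.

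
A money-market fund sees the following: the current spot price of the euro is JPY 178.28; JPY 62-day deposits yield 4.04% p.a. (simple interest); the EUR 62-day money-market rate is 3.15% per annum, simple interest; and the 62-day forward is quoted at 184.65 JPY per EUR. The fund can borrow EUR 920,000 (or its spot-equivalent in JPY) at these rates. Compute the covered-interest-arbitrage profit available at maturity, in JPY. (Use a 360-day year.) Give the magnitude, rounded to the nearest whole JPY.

T = 62/360 years.
Invest the EUR and cover forward: 920,000 × 1.005425 × 184.65 = JPY 170,799,588.15.
Convert at spot and invest in JPY: 920,000 × 178.28 × 1.00695777778 = JPY 165,158,798.01.
The quoted forward overvalues EUR, so borrow JPY, buy EUR at spot, deposit the EUR at 3.15%, and sell the proceeds forward at 184.65.
Arbitrage profit = |170,799,588.15 − 165,158,798.01| = JPY 5,640,790.

JPY 5,640,790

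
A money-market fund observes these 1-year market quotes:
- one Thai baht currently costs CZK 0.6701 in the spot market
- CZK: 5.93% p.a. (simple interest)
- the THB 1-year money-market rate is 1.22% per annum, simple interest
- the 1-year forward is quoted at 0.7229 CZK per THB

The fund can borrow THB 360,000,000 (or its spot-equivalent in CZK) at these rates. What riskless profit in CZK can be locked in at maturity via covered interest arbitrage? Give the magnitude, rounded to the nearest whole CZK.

CZK 7,877,682

T = 1 year.
Invest the THB and cover forward: 360,000,000 × 1.012200 × 0.7229 = CZK 263,418,976.80.
Convert at spot and invest in CZK: 360,000,000 × 0.6701 × 1.059300 = CZK 255,541,294.80.
The quoted forward overvalues THB, so borrow CZK, buy THB at spot, deposit the THB at 1.22%, and sell the proceeds forward at 0.7229.
The gap between the two covered legs is CZK 7,877,682.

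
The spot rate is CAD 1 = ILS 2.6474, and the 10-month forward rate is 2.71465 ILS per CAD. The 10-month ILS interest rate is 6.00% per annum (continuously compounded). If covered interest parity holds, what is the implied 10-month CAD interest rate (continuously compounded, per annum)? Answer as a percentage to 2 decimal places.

2.99%

T = 10/12 years.
CIP gives F = S · g_ILS/g_CAD, so g_ILS/g_CAD = 2.71465/2.6474 = 1.0254023.
The ILS side grows by e^(0.0600×10/12) = 1.0512711.
So the CAD growth factor = 1.025228.
Take logs: ln 1.025228 / (10/12) = 0.029898, so 2.99%.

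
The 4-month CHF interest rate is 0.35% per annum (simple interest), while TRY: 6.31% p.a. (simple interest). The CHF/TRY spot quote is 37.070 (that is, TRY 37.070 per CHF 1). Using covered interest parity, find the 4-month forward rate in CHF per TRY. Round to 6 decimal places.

T = 4/12 years.
TRY accumulates by 1 + 0.0631×4/12 = 1.0210333.
Growth of 1 CHF over T: 1 + 0.0035×4/12 = 1.0011667.
Forward (TRY per CHF) = 37.07 × 1.0210333 / 1.0011667 = 37.80560.
Invert for CHF per TRY: 1 / 37.80560 = 0.026451.

0.026451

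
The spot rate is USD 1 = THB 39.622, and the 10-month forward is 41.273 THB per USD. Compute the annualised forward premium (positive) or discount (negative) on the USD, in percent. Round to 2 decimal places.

T = 10/12 years.
Period premium: (41.273 − 39.622)/39.622 = 0.0416688.
×(1/T) gives 5.00% p.a.

+5.00%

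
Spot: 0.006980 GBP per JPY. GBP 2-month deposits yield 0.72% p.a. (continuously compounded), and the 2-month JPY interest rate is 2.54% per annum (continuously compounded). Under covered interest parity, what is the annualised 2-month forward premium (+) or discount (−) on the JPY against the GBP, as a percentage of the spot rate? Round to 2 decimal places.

T = 2/12 years.
F = S · g_GBP/g_JPY = 0.00698 × 1.0012007/1.0042423 = 0.006958859.
(F − S)/S ÷ T = (0.006958859 − 0.00698)/0.00698/(2/12) = -0.018173 → -1.82%.

-1.82%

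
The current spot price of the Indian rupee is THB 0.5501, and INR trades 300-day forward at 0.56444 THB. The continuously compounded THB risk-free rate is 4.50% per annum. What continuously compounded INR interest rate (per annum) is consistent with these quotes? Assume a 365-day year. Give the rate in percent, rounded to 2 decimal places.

T = 300/365 years.
F/S = 0.56444/0.5501 = 1.0260680 = (growth of THB) / (growth of INR).
The THB side grows by e^(0.0450×300/365) = 1.0376788.
Hence g_INR = 1.0113158.
Take logs: ln 1.0113158 / (300/365) = 0.013690, so 1.37%.

1.37%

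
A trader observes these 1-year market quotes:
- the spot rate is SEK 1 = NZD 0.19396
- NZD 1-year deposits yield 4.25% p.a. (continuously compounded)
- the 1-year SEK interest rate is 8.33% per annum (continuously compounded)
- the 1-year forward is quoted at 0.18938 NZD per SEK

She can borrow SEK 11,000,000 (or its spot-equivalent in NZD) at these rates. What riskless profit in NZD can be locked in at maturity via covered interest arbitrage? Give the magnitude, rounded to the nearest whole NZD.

T = 1 year.
Route A — deposit SEK, sell forward: 11,000,000 × 1.08686782 × 0.18938 = NZD 2,264,141.31.
Route B — convert at spot, deposit NZD: 11,000,000 × 0.19396 × 1.043416056 = NZD 2,226,190.76.
The quoted forward overvalues SEK, so borrow NZD, buy SEK at spot, deposit the SEK at 8.33%, and sell the proceeds forward at 0.18938.
Profit = 2,264,141.31 − 2,226,190.76 = NZD 37,951.

NZD 37,951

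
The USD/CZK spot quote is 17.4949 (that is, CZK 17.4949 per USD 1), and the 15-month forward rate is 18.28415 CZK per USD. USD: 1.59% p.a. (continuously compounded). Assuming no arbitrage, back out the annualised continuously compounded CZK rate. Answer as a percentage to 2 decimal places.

T = 15/12 years.
F/S = 18.28415/17.4949 = 1.0451131 = (growth of CZK) / (growth of USD).
USD growth factor: e^(0.0159×15/12) = 1.0200738.
Hence g_CZK = 1.0660925.
Take logs: ln 1.0660925 / (15/12) = 0.051200, so 5.12%.

5.12%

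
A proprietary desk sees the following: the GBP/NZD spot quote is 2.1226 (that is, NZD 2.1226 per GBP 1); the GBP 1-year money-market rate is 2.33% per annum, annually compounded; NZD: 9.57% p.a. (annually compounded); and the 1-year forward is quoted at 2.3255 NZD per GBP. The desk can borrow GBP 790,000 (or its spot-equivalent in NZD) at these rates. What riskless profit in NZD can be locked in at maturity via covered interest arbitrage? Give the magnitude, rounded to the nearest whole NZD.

T = 1 year.
Keep in GBP, deliver into the forward: 790,000·1.023300·2.3255 = NZD 1,879,950.48.
Swap to NZD now, deposit: 790,000·2.1226·1.095700 = NZD 1,837,328.93.
The quoted forward overvalues GBP, so borrow NZD, buy GBP at spot, deposit the GBP at 2.33%, and sell the proceeds forward at 2.3255.
Arbitrage profit = |1,879,950.48 − 1,837,328.93| = NZD 42,622.

NZD 42,622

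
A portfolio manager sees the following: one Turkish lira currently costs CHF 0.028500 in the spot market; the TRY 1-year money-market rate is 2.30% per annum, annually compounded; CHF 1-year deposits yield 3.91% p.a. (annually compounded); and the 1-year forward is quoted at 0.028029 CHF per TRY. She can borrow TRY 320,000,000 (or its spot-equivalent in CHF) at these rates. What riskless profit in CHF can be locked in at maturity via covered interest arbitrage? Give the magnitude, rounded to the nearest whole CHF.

CHF 301,019

T = 1 year.
Invest the TRY and cover forward: 320,000,000 × 1.023000 × 0.028029 = CHF 9,175,573.44.
Convert at spot and invest in CHF: 320,000,000 × 0.028500 × 1.039100 = CHF 9,476,592.00.
The quoted forward undervalues TRY, so borrow TRY, convert to CHF at spot, deposit the CHF at 3.91%, and buy TRY forward at 0.028029 to cover the loan.
The gap between the two covered legs is CHF 301,019.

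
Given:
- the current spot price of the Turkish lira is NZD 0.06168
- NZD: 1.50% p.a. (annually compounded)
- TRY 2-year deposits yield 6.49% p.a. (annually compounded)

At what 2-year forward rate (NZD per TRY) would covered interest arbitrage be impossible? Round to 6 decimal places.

T = 2 years.
NZD accumulates by (1 + 0.0150)^2 = 1.030225.
TRY accumulates by (1 + 0.0649)^2 = 1.134012.
CIP: F = S · (grow NZD)/(grow TRY) = 0.06168 × 1.030225/1.134012 = 0.05603493 NZD per TRY.

0.056035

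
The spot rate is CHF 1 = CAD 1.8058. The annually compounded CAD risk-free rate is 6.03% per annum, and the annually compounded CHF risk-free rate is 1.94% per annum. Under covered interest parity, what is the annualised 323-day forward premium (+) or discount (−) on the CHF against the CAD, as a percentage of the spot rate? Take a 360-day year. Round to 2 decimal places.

T = 323/360 years.
No-arbitrage forward: 1.8058 × 1.0539385 / 1.0173889 = 1.8706732 CAD/CHF.
(F − S)/S ÷ T = (1.8706732 − 1.8058)/1.8058/(323/360) = 0.040040 → 4.00%.

+4.00%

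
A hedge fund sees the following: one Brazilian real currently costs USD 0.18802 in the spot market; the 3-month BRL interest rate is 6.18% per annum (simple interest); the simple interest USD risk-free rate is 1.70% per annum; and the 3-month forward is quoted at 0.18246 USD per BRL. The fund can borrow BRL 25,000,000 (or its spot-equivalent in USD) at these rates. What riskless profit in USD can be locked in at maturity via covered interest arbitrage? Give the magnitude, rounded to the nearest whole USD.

USD 88,502

T = 3/12 years.
Keep in BRL, deliver into the forward: 25,000,000·1.015450·0.18246 = USD 4,631,975.18.
Swap to USD now, deposit: 25,000,000·0.18802·1.004250 = USD 4,720,477.13.
The quoted forward undervalues BRL, so borrow BRL, convert to USD at spot, deposit the USD at 1.70%, and buy BRL forward at 0.18246 to cover the loan.
Profit = 4,720,477.13 − 4,631,975.18 = USD 88,502.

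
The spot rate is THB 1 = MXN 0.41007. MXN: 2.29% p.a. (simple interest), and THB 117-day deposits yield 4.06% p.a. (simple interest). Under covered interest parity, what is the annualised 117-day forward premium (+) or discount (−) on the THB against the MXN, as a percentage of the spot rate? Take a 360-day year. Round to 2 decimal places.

-1.75%

T = 117/360 years.
No-arbitrage forward: 0.41007 × 1.0074425 / 1.013195 = 0.40774179 MXN/THB.
Annualised premium = (F − S)/S × (1/T) = (0.40774179 − 0.41007)/0.41007 ÷ (117/360) = -1.75%.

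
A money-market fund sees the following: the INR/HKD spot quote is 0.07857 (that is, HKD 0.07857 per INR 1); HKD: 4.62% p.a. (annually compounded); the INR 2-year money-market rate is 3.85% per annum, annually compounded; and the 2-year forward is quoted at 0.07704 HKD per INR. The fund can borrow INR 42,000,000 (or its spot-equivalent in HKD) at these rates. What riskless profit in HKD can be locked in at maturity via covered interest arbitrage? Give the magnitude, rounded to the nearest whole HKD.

T = 2 years.
Keep in INR, deliver into the forward: 42,000,000·1.07848225·0.07704 = HKD 3,489,623.45.
Swap to HKD now, deposit: 42,000,000·0.07857·1.09453444 = HKD 3,611,897.98.
The quoted forward undervalues INR, so borrow INR, convert to HKD at spot, deposit the HKD at 4.62%, and buy INR forward at 0.07704 to cover the loan.
Arbitrage profit = |3,489,623.45 − 3,611,897.98| = HKD 122,275.

HKD 122,275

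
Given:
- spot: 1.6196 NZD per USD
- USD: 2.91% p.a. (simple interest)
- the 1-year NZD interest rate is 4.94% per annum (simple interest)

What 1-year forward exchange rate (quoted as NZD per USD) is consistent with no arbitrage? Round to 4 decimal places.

1.6515

T = 1 year.
NZD accumulates by 1 + 0.0494×1 = 1.049400.
USD growth factor: 1 + 0.0291×1 = 1.029100.
Forward (NZD per USD) = 1.6196 × 1.049400 / 1.029100 = 1.651548.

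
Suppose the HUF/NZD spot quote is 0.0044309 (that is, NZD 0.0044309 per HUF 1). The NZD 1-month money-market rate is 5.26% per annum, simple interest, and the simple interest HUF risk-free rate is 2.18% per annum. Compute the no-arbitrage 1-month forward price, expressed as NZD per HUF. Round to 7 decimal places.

0.0044423

T = 1/12 years.
NZD growth factor: 1 + 0.0526×1/12 = 1.0043833.
HUF accumulates by 1 + 0.0218×1/12 = 1.0018167.
CIP: F = S · (grow NZD)/(grow HUF) = 0.0044309 × 1.0043833/1.0018167 = 0.004442252 NZD per HUF.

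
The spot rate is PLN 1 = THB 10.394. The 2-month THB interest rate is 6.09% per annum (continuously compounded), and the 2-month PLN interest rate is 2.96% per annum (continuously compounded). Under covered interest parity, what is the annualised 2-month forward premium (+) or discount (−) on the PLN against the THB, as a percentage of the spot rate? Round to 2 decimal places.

T = 2/12 years.
F = S · g_THB/g_PLN = 10.394 × 1.0102017/1.0049455 = 10.448364.
(F − S)/S ÷ T = (10.448364 − 10.394)/10.394/(2/12) = 0.031382 → 3.14%.

+3.14%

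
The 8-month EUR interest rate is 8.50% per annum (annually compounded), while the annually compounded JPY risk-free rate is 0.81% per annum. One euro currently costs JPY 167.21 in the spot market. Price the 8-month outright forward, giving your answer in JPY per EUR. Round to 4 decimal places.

T = 8/12 years.
Growth of 1 JPY over T: (1 + 0.0081)^(8/12) = 1.005392736.
Growth of 1 EUR over T: (1 + 0.0850)^(8/12) = 1.055892793.
Forward (JPY per EUR) = 167.21 × 1.005392736 / 1.055892793 = 159.212868.

159.2129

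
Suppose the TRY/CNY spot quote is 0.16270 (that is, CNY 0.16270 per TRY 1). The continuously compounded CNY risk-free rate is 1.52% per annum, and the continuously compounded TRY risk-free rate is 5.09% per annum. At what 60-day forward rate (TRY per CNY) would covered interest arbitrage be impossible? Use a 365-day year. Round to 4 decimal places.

6.1825

T = 60/365 years.
Growth of 1 CNY over T: e^(0.0152×60/365) = 1.0025018.
TRY accumulates by e^(0.0509×60/365) = 1.0084022.
CIP: F = S · (grow CNY)/(grow TRY) = 0.1627 × 1.0025018/1.0084022 = 0.1617480 CNY per TRY.
Invert for TRY per CNY: 1 / 0.1617480 = 6.1825.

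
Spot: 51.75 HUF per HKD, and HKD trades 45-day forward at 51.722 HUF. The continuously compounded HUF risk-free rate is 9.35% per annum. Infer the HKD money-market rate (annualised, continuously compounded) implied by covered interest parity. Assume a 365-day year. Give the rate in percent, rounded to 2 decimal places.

T = 45/365 years.
By CIP, F/S equals the HUF-to-HKD growth ratio: 51.722/51.75 = 0.9994589.
HUF growth factor: e^(0.0935×45/365) = 1.0115941.
So the HKD growth factor = 1.0121418.
r = ln(1.0121418)/(45/365) = 0.097890 → 9.79%.

9.79%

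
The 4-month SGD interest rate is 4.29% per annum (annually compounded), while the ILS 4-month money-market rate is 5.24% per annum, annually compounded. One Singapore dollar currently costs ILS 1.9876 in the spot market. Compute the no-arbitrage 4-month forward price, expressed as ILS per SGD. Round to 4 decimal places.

1.9936

T = 4/12 years.
ILS growth factor: (1 + 0.0524)^(4/12) = 1.0171702.
SGD growth factor: (1 + 0.0429)^(4/12) = 1.0141002.
So F = 1.9876 × 1.0171702 / 1.0141002 = 1.993617 (ILS/SGD).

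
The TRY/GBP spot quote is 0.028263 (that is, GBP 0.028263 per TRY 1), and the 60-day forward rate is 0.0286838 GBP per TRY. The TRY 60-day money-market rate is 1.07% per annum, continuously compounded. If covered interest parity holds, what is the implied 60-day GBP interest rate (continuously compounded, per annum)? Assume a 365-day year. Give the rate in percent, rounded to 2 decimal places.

T = 60/365 years.
By CIP, F/S equals the GBP-to-TRY growth ratio: 0.0286838/0.028263 = 1.0148887.
TRY growth factor: e^(0.0107×60/365) = 1.0017605.
Hence g_GBP = 1.0166754.
Take logs: ln 1.0166754 / (60/365) = 0.100606, so 10.06%.

10.06%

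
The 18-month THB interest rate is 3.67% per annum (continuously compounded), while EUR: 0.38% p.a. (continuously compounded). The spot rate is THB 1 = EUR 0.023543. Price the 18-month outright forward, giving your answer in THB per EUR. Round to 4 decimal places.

44.6242

T = 18/12 years.
Growth of 1 EUR over T: e^(0.0038×18/12) = 1.00571628.
THB growth factor: e^(0.0367×18/12) = 1.05659344.
Forward (EUR per THB) = 0.023543 × 1.00571628 / 1.05659344 = 0.022409356.
Quoted the other way: 1/0.022409356 = 44.6242 THB per EUR.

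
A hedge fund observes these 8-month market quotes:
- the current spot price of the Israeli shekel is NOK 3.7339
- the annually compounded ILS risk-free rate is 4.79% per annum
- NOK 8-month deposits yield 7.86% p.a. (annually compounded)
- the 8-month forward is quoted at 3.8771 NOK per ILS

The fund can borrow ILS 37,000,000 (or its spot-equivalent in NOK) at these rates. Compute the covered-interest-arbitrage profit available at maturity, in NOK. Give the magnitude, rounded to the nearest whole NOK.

T = 8/12 years.
Keep in ILS, deliver into the forward: 37,000,000·1.03168367919·3.8771 = NOK 147,997,809.33.
Swap to NOK now, deposit: 37,000,000·3.7339·1.0517364947 = NOK 145,301,919.21.
The quoted forward overvalues ILS, so borrow NOK, buy ILS at spot, deposit the ILS at 4.79%, and sell the proceeds forward at 3.8771.
Arbitrage profit = |147,997,809.33 − 145,301,919.21| = NOK 2,695,890.

NOK 2,695,890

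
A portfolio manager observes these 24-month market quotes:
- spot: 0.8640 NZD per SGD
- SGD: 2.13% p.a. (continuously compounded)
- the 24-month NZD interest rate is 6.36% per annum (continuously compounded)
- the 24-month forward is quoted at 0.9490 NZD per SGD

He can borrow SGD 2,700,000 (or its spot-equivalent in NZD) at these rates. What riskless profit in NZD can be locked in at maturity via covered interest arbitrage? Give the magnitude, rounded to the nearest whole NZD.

T = 2 years.
Route A — deposit SGD, sell forward: 2,700,000 × 1.043520403 × 0.9490 = NZD 2,673,812.33.
Route B — convert at spot, deposit NZD: 2,700,000 × 0.8640 × 1.135644124 = NZD 2,649,230.61.
The quoted forward overvalues SGD, so borrow NZD, buy SGD at spot, deposit the SGD at 2.13%, and sell the proceeds forward at 0.9490.
The gap between the two covered legs is NZD 24,582.

NZD 24,582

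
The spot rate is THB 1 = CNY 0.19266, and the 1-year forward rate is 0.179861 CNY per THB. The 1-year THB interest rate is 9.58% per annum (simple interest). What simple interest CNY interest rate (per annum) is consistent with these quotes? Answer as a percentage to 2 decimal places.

2.30%

T = 1 year.
F/S = 0.179861/0.19266 = 0.9335669 = (growth of CNY) / (growth of THB).
The THB side grows by 1 + 0.0958×1 = 1.095800.
That pins the CNY growth at 1.0230026.
(1.0230026 − 1)/T = 0.023003, i.e. 2.30%.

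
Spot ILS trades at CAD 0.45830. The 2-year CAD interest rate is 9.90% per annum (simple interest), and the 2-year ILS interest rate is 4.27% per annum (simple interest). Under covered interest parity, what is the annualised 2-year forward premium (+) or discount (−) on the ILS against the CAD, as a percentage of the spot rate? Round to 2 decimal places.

T = 2 years.
CIP forward (CAD per ILS) = 0.4583 × 1.198000/1.085400 = 0.50584430.
Annualised premium = (F − S)/S × (1/T) = (0.50584430 − 0.4583)/0.4583 ÷ 2 = 5.19%.

+5.19%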